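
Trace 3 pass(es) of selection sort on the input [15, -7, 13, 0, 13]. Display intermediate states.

Pass 1: Select minimum -7 at index 1, swap -> [-7, 15, 13, 0, 13]
Pass 2: Select minimum 0 at index 3, swap -> [-7, 0, 13, 15, 13]
Pass 3: Select minimum 13 at index 2, swap -> [-7, 0, 13, 15, 13]


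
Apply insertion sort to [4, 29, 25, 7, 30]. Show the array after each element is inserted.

First element 4 is already 'sorted'
Insert 29: shifted 0 elements -> [4, 29, 25, 7, 30]
Insert 25: shifted 1 elements -> [4, 25, 29, 7, 30]
Insert 7: shifted 2 elements -> [4, 7, 25, 29, 30]
Insert 30: shifted 0 elements -> [4, 7, 25, 29, 30]


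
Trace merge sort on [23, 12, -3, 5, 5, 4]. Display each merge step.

Divide and conquer:
  Merge [12] + [-3] -> [-3, 12]
  Merge [23] + [-3, 12] -> [-3, 12, 23]
  Merge [5] + [4] -> [4, 5]
  Merge [5] + [4, 5] -> [4, 5, 5]
  Merge [-3, 12, 23] + [4, 5, 5] -> [-3, 4, 5, 5, 12, 23]


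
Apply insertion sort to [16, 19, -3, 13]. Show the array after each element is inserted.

First element 16 is already 'sorted'
Insert 19: shifted 0 elements -> [16, 19, -3, 13]
Insert -3: shifted 2 elements -> [-3, 16, 19, 13]
Insert 13: shifted 2 elements -> [-3, 13, 16, 19]


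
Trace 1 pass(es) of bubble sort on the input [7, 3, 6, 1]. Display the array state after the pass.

After pass 1: [3, 6, 1, 7] (3 swaps)
Total swaps: 3


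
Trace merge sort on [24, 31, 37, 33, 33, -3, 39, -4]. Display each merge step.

Divide and conquer:
  Merge [24] + [31] -> [24, 31]
  Merge [37] + [33] -> [33, 37]
  Merge [24, 31] + [33, 37] -> [24, 31, 33, 37]
  Merge [33] + [-3] -> [-3, 33]
  Merge [39] + [-4] -> [-4, 39]
  Merge [-3, 33] + [-4, 39] -> [-4, -3, 33, 39]
  Merge [24, 31, 33, 37] + [-4, -3, 33, 39] -> [-4, -3, 24, 31, 33, 33, 37, 39]


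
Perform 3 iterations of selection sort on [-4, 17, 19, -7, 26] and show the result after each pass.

Pass 1: Select minimum -7 at index 3, swap -> [-7, 17, 19, -4, 26]
Pass 2: Select minimum -4 at index 3, swap -> [-7, -4, 19, 17, 26]
Pass 3: Select minimum 17 at index 3, swap -> [-7, -4, 17, 19, 26]


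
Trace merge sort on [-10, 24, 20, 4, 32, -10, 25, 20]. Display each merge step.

Divide and conquer:
  Merge [-10] + [24] -> [-10, 24]
  Merge [20] + [4] -> [4, 20]
  Merge [-10, 24] + [4, 20] -> [-10, 4, 20, 24]
  Merge [32] + [-10] -> [-10, 32]
  Merge [25] + [20] -> [20, 25]
  Merge [-10, 32] + [20, 25] -> [-10, 20, 25, 32]
  Merge [-10, 4, 20, 24] + [-10, 20, 25, 32] -> [-10, -10, 4, 20, 20, 24, 25, 32]


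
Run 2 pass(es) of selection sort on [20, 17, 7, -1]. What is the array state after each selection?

Pass 1: Select minimum -1 at index 3, swap -> [-1, 17, 7, 20]
Pass 2: Select minimum 7 at index 2, swap -> [-1, 7, 17, 20]


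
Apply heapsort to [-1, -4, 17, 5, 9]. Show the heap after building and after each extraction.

Build heap: [17, 9, -1, 5, -4]
Extract 17: [9, 5, -1, -4, 17]
Extract 9: [5, -4, -1, 9, 17]
Extract 5: [-1, -4, 5, 9, 17]
Extract -1: [-4, -1, 5, 9, 17]


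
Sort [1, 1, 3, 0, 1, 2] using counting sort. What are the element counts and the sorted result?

Count array: [1, 3, 1, 1]
(count[i] = number of elements equal to i)
Cumulative count: [1, 4, 5, 6]
Sorted: [0, 1, 1, 1, 2, 3]


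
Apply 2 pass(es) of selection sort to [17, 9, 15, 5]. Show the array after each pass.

Pass 1: Select minimum 5 at index 3, swap -> [5, 9, 15, 17]
Pass 2: Select minimum 9 at index 1, swap -> [5, 9, 15, 17]


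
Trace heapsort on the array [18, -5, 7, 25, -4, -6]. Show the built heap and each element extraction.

Build heap: [25, 18, 7, -5, -4, -6]
Extract 25: [18, -4, 7, -5, -6, 25]
Extract 18: [7, -4, -6, -5, 18, 25]
Extract 7: [-4, -5, -6, 7, 18, 25]
Extract -4: [-5, -6, -4, 7, 18, 25]
Extract -5: [-6, -5, -4, 7, 18, 25]


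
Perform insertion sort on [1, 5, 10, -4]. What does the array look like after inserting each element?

First element 1 is already 'sorted'
Insert 5: shifted 0 elements -> [1, 5, 10, -4]
Insert 10: shifted 0 elements -> [1, 5, 10, -4]
Insert -4: shifted 3 elements -> [-4, 1, 5, 10]


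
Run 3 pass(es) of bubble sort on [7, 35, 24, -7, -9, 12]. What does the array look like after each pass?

After pass 1: [7, 24, -7, -9, 12, 35] (4 swaps)
After pass 2: [7, -7, -9, 12, 24, 35] (3 swaps)
After pass 3: [-7, -9, 7, 12, 24, 35] (2 swaps)
Total swaps: 9


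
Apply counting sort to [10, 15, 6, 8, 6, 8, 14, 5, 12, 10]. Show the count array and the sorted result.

Count array: [0, 0, 0, 0, 0, 1, 2, 0, 2, 0, 2, 0, 1, 0, 1, 1]
(count[i] = number of elements equal to i)
Cumulative count: [0, 0, 0, 0, 0, 1, 3, 3, 5, 5, 7, 7, 8, 8, 9, 10]
Sorted: [5, 6, 6, 8, 8, 10, 10, 12, 14, 15]


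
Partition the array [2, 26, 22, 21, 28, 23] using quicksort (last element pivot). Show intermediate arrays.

Partition 1: pivot=23 at index 3 -> [2, 22, 21, 23, 28, 26]
Partition 2: pivot=21 at index 1 -> [2, 21, 22, 23, 28, 26]
Partition 3: pivot=26 at index 4 -> [2, 21, 22, 23, 26, 28]


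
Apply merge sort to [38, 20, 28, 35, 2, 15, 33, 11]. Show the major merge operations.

Divide and conquer:
  Merge [38] + [20] -> [20, 38]
  Merge [28] + [35] -> [28, 35]
  Merge [20, 38] + [28, 35] -> [20, 28, 35, 38]
  Merge [2] + [15] -> [2, 15]
  Merge [33] + [11] -> [11, 33]
  Merge [2, 15] + [11, 33] -> [2, 11, 15, 33]
  Merge [20, 28, 35, 38] + [2, 11, 15, 33] -> [2, 11, 15, 20, 28, 33, 35, 38]


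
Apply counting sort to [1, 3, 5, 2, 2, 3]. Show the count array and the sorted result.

Count array: [0, 1, 2, 2, 0, 1]
(count[i] = number of elements equal to i)
Cumulative count: [0, 1, 3, 5, 5, 6]
Sorted: [1, 2, 2, 3, 3, 5]


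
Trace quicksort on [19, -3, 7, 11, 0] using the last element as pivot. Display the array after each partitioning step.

Partition 1: pivot=0 at index 1 -> [-3, 0, 7, 11, 19]
Partition 2: pivot=19 at index 4 -> [-3, 0, 7, 11, 19]
Partition 3: pivot=11 at index 3 -> [-3, 0, 7, 11, 19]


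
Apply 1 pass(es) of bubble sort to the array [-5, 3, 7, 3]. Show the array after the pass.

After pass 1: [-5, 3, 3, 7] (1 swaps)
Total swaps: 1


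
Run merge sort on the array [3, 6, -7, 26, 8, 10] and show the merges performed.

Divide and conquer:
  Merge [6] + [-7] -> [-7, 6]
  Merge [3] + [-7, 6] -> [-7, 3, 6]
  Merge [8] + [10] -> [8, 10]
  Merge [26] + [8, 10] -> [8, 10, 26]
  Merge [-7, 3, 6] + [8, 10, 26] -> [-7, 3, 6, 8, 10, 26]


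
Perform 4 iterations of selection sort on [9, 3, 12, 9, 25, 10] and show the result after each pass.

Pass 1: Select minimum 3 at index 1, swap -> [3, 9, 12, 9, 25, 10]
Pass 2: Select minimum 9 at index 1, swap -> [3, 9, 12, 9, 25, 10]
Pass 3: Select minimum 9 at index 3, swap -> [3, 9, 9, 12, 25, 10]
Pass 4: Select minimum 10 at index 5, swap -> [3, 9, 9, 10, 25, 12]


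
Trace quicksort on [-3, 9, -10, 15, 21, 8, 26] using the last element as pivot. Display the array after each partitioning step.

Partition 1: pivot=26 at index 6 -> [-3, 9, -10, 15, 21, 8, 26]
Partition 2: pivot=8 at index 2 -> [-3, -10, 8, 15, 21, 9, 26]
Partition 3: pivot=-10 at index 0 -> [-10, -3, 8, 15, 21, 9, 26]
Partition 4: pivot=9 at index 3 -> [-10, -3, 8, 9, 21, 15, 26]
Partition 5: pivot=15 at index 4 -> [-10, -3, 8, 9, 15, 21, 26]


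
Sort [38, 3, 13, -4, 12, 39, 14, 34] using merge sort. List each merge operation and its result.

Divide and conquer:
  Merge [38] + [3] -> [3, 38]
  Merge [13] + [-4] -> [-4, 13]
  Merge [3, 38] + [-4, 13] -> [-4, 3, 13, 38]
  Merge [12] + [39] -> [12, 39]
  Merge [14] + [34] -> [14, 34]
  Merge [12, 39] + [14, 34] -> [12, 14, 34, 39]
  Merge [-4, 3, 13, 38] + [12, 14, 34, 39] -> [-4, 3, 12, 13, 14, 34, 38, 39]


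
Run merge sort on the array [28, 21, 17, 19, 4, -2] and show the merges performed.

Divide and conquer:
  Merge [21] + [17] -> [17, 21]
  Merge [28] + [17, 21] -> [17, 21, 28]
  Merge [4] + [-2] -> [-2, 4]
  Merge [19] + [-2, 4] -> [-2, 4, 19]
  Merge [17, 21, 28] + [-2, 4, 19] -> [-2, 4, 17, 19, 21, 28]


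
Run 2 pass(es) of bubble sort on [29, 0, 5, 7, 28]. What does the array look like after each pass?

After pass 1: [0, 5, 7, 28, 29] (4 swaps)
After pass 2: [0, 5, 7, 28, 29] (0 swaps)
Total swaps: 4


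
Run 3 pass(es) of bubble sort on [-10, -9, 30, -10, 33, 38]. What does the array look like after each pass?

After pass 1: [-10, -9, -10, 30, 33, 38] (1 swaps)
After pass 2: [-10, -10, -9, 30, 33, 38] (1 swaps)
After pass 3: [-10, -10, -9, 30, 33, 38] (0 swaps)
Total swaps: 2


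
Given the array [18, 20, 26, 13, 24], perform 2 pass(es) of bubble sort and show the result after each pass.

After pass 1: [18, 20, 13, 24, 26] (2 swaps)
After pass 2: [18, 13, 20, 24, 26] (1 swaps)
Total swaps: 3


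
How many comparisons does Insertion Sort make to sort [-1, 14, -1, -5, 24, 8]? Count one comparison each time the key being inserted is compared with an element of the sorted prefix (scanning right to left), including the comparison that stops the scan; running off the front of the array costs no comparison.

Insert 14: -1 <= 14 (stop) = 1 comparison(s) -> [-1, 14, -1, -5, 24, 8]
Insert -1: 14 > -1 (shift), -1 <= -1 (stop) = 2 comparison(s) -> [-1, -1, 14, -5, 24, 8]
Insert -5: 14 > -5 (shift), -1 > -5 (shift), -1 > -5 (shift), reached front = 3 comparison(s) -> [-5, -1, -1, 14, 24, 8]
Insert 24: 14 <= 24 (stop) = 1 comparison(s) -> [-5, -1, -1, 14, 24, 8]
Insert 8: 24 > 8 (shift), 14 > 8 (shift), -1 <= 8 (stop) = 3 comparison(s) -> [-5, -1, -1, 8, 14, 24]
Total comparisons: 1 + 2 + 3 + 1 + 3 = 10


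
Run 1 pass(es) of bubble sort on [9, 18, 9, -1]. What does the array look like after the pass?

After pass 1: [9, 9, -1, 18] (2 swaps)
Total swaps: 2


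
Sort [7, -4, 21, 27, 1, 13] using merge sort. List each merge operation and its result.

Divide and conquer:
  Merge [-4] + [21] -> [-4, 21]
  Merge [7] + [-4, 21] -> [-4, 7, 21]
  Merge [1] + [13] -> [1, 13]
  Merge [27] + [1, 13] -> [1, 13, 27]
  Merge [-4, 7, 21] + [1, 13, 27] -> [-4, 1, 7, 13, 21, 27]


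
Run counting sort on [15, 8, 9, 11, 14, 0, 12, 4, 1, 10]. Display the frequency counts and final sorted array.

Count array: [1, 1, 0, 0, 1, 0, 0, 0, 1, 1, 1, 1, 1, 0, 1, 1]
(count[i] = number of elements equal to i)
Cumulative count: [1, 2, 2, 2, 3, 3, 3, 3, 4, 5, 6, 7, 8, 8, 9, 10]
Sorted: [0, 1, 4, 8, 9, 10, 11, 12, 14, 15]


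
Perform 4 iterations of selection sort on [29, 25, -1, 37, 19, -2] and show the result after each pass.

Pass 1: Select minimum -2 at index 5, swap -> [-2, 25, -1, 37, 19, 29]
Pass 2: Select minimum -1 at index 2, swap -> [-2, -1, 25, 37, 19, 29]
Pass 3: Select minimum 19 at index 4, swap -> [-2, -1, 19, 37, 25, 29]
Pass 4: Select minimum 25 at index 4, swap -> [-2, -1, 19, 25, 37, 29]


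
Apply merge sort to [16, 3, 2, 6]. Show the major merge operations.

Divide and conquer:
  Merge [16] + [3] -> [3, 16]
  Merge [2] + [6] -> [2, 6]
  Merge [3, 16] + [2, 6] -> [2, 3, 6, 16]


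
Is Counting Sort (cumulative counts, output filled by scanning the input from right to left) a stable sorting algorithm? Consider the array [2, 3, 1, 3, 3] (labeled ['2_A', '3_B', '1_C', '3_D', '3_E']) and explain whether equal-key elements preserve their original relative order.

Trace Counting Sort on the labeled array (the key is the number; the letter only tracks identity):
  Counts for values 0..3: [0, 1, 1, 3]
  Cumulative counts: [0, 1, 2, 5]
  Scan right to left: place 3_E at output index 4
  Scan right to left: place 3_D at output index 3
  Scan right to left: place 1_C at output index 0
  Scan right to left: place 3_B at output index 2
  Scan right to left: place 2_A at output index 1
  Output: [1_C, 2_A, 3_B, 3_D, 3_E]
Equal keys:
  value 3: originally 3_B, 3_D, 3_E; after sorting 3_B, 3_D, 3_E -> order preserved
All equal keys kept their original relative order. Counting Sort is stable: scanning the input right to left with decreasing cumulative counts places later duplicates at later output positions.
Answer: Stable


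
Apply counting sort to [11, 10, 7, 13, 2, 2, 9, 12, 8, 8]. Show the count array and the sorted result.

Count array: [0, 0, 2, 0, 0, 0, 0, 1, 2, 1, 1, 1, 1, 1]
(count[i] = number of elements equal to i)
Cumulative count: [0, 0, 2, 2, 2, 2, 2, 3, 5, 6, 7, 8, 9, 10]
Sorted: [2, 2, 7, 8, 8, 9, 10, 11, 12, 13]


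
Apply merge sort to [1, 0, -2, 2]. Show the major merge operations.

Divide and conquer:
  Merge [1] + [0] -> [0, 1]
  Merge [-2] + [2] -> [-2, 2]
  Merge [0, 1] + [-2, 2] -> [-2, 0, 1, 2]


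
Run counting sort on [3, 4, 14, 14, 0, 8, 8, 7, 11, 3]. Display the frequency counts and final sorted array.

Count array: [1, 0, 0, 2, 1, 0, 0, 1, 2, 0, 0, 1, 0, 0, 2]
(count[i] = number of elements equal to i)
Cumulative count: [1, 1, 1, 3, 4, 4, 4, 5, 7, 7, 7, 8, 8, 8, 10]
Sorted: [0, 3, 3, 4, 7, 8, 8, 11, 14, 14]


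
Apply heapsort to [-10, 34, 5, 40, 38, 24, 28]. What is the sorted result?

Build heap: [40, 38, 28, 34, -10, 24, 5]
Extract 40: [38, 34, 28, 5, -10, 24, 40]
Extract 38: [34, 24, 28, 5, -10, 38, 40]
Extract 34: [28, 24, -10, 5, 34, 38, 40]
Extract 28: [24, 5, -10, 28, 34, 38, 40]
Extract 24: [5, -10, 24, 28, 34, 38, 40]
Extract 5: [-10, 5, 24, 28, 34, 38, 40]


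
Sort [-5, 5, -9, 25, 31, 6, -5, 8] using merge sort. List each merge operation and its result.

Divide and conquer:
  Merge [-5] + [5] -> [-5, 5]
  Merge [-9] + [25] -> [-9, 25]
  Merge [-5, 5] + [-9, 25] -> [-9, -5, 5, 25]
  Merge [31] + [6] -> [6, 31]
  Merge [-5] + [8] -> [-5, 8]
  Merge [6, 31] + [-5, 8] -> [-5, 6, 8, 31]
  Merge [-9, -5, 5, 25] + [-5, 6, 8, 31] -> [-9, -5, -5, 5, 6, 8, 25, 31]


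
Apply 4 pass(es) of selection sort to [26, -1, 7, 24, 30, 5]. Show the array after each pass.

Pass 1: Select minimum -1 at index 1, swap -> [-1, 26, 7, 24, 30, 5]
Pass 2: Select minimum 5 at index 5, swap -> [-1, 5, 7, 24, 30, 26]
Pass 3: Select minimum 7 at index 2, swap -> [-1, 5, 7, 24, 30, 26]
Pass 4: Select minimum 24 at index 3, swap -> [-1, 5, 7, 24, 30, 26]


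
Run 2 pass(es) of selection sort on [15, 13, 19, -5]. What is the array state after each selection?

Pass 1: Select minimum -5 at index 3, swap -> [-5, 13, 19, 15]
Pass 2: Select minimum 13 at index 1, swap -> [-5, 13, 19, 15]


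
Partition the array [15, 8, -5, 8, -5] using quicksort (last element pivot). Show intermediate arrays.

Partition 1: pivot=-5 at index 1 -> [-5, -5, 15, 8, 8]
Partition 2: pivot=8 at index 3 -> [-5, -5, 8, 8, 15]


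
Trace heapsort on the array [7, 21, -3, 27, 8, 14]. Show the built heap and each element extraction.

Build heap: [27, 21, 14, 7, 8, -3]
Extract 27: [21, 8, 14, 7, -3, 27]
Extract 21: [14, 8, -3, 7, 21, 27]
Extract 14: [8, 7, -3, 14, 21, 27]
Extract 8: [7, -3, 8, 14, 21, 27]
Extract 7: [-3, 7, 8, 14, 21, 27]


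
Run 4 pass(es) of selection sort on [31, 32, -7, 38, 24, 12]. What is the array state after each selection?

Pass 1: Select minimum -7 at index 2, swap -> [-7, 32, 31, 38, 24, 12]
Pass 2: Select minimum 12 at index 5, swap -> [-7, 12, 31, 38, 24, 32]
Pass 3: Select minimum 24 at index 4, swap -> [-7, 12, 24, 38, 31, 32]
Pass 4: Select minimum 31 at index 4, swap -> [-7, 12, 24, 31, 38, 32]


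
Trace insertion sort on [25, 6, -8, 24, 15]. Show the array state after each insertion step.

First element 25 is already 'sorted'
Insert 6: shifted 1 elements -> [6, 25, -8, 24, 15]
Insert -8: shifted 2 elements -> [-8, 6, 25, 24, 15]
Insert 24: shifted 1 elements -> [-8, 6, 24, 25, 15]
Insert 15: shifted 2 elements -> [-8, 6, 15, 24, 25]


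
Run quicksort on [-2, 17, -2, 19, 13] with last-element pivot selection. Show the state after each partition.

Partition 1: pivot=13 at index 2 -> [-2, -2, 13, 19, 17]
Partition 2: pivot=-2 at index 1 -> [-2, -2, 13, 19, 17]
Partition 3: pivot=17 at index 3 -> [-2, -2, 13, 17, 19]


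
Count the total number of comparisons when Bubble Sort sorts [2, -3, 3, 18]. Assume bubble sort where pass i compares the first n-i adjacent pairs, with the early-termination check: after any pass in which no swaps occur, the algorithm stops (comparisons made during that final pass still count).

Pass 1: compare adjacent pairs (0,1)..(2,3) = 3 comparison(s), 1 swap(s) -> [-3, 2, 3, 18]
Pass 2: compare adjacent pairs (0,1)..(1,2) = 2 comparison(s), 0 swap(s) -> [-3, 2, 3, 18]
No swaps in this pass, so bubble sort stops here.
Total comparisons: 3 + 2 = 5


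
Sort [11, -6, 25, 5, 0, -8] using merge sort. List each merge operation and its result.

Divide and conquer:
  Merge [-6] + [25] -> [-6, 25]
  Merge [11] + [-6, 25] -> [-6, 11, 25]
  Merge [0] + [-8] -> [-8, 0]
  Merge [5] + [-8, 0] -> [-8, 0, 5]
  Merge [-6, 11, 25] + [-8, 0, 5] -> [-8, -6, 0, 5, 11, 25]


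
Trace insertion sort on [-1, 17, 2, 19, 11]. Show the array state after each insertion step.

First element -1 is already 'sorted'
Insert 17: shifted 0 elements -> [-1, 17, 2, 19, 11]
Insert 2: shifted 1 elements -> [-1, 2, 17, 19, 11]
Insert 19: shifted 0 elements -> [-1, 2, 17, 19, 11]
Insert 11: shifted 2 elements -> [-1, 2, 11, 17, 19]


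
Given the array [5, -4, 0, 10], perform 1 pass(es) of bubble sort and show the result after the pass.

After pass 1: [-4, 0, 5, 10] (2 swaps)
Total swaps: 2


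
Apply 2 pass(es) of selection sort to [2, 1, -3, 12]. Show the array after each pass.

Pass 1: Select minimum -3 at index 2, swap -> [-3, 1, 2, 12]
Pass 2: Select minimum 1 at index 1, swap -> [-3, 1, 2, 12]


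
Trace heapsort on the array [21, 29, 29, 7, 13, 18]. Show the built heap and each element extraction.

Build heap: [29, 21, 29, 7, 13, 18]
Extract 29: [29, 21, 18, 7, 13, 29]
Extract 29: [21, 13, 18, 7, 29, 29]
Extract 21: [18, 13, 7, 21, 29, 29]
Extract 18: [13, 7, 18, 21, 29, 29]
Extract 13: [7, 13, 18, 21, 29, 29]


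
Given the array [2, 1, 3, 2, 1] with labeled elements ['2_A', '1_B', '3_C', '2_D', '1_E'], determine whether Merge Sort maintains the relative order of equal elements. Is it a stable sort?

Trace Merge Sort on the labeled array (the key is the number; the letter only tracks identity):
  Merge [2_A] + [1_B] -> [1_B, 2_A]
  Merge [2_D] + [1_E] -> [1_E, 2_D]
  Merge [3_C] + [1_E, 2_D] -> [1_E, 2_D, 3_C]
  Merge [1_B, 2_A] + [1_E, 2_D, 3_C] -> [1_B, 1_E, 2_A, 2_D, 3_C]
Final order: [1_B, 1_E, 2_A, 2_D, 3_C]
Equal keys:
  value 1: originally 1_B, 1_E; after sorting 1_B, 1_E -> order preserved
  value 2: originally 2_A, 2_D; after sorting 2_A, 2_D -> order preserved
All equal keys kept their original relative order. Merge Sort is stable: when the heads of the two halves are equal the merge takes from the left half first.
Answer: Stable


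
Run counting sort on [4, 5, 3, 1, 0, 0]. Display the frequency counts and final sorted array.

Count array: [2, 1, 0, 1, 1, 1]
(count[i] = number of elements equal to i)
Cumulative count: [2, 3, 3, 4, 5, 6]
Sorted: [0, 0, 1, 3, 4, 5]


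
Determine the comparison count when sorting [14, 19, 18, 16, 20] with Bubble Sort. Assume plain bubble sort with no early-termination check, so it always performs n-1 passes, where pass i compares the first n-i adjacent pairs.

Pass 1: compare adjacent pairs (0,1)..(3,4) = 4 comparison(s), 2 swap(s) -> [14, 18, 16, 19, 20]
Pass 2: compare adjacent pairs (0,1)..(2,3) = 3 comparison(s), 1 swap(s) -> [14, 16, 18, 19, 20]
Pass 3: compare adjacent pairs (0,1)..(1,2) = 2 comparison(s), 0 swap(s) -> [14, 16, 18, 19, 20]
Pass 4: compare adjacent pairs (0,1)..(0,1) = 1 comparison(s), 0 swap(s) -> [14, 16, 18, 19, 20]
Total comparisons: 4 + 3 + 2 + 1 = 10


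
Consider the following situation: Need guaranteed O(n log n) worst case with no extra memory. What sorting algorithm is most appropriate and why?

Best choice: Heapsort
Reason: Heapsort is O(n log n) worst case and sorts in-place; quicksort can degrade to O(n^2)


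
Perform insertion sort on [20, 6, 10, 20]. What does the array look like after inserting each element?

First element 20 is already 'sorted'
Insert 6: shifted 1 elements -> [6, 20, 10, 20]
Insert 10: shifted 1 elements -> [6, 10, 20, 20]
Insert 20: shifted 0 elements -> [6, 10, 20, 20]


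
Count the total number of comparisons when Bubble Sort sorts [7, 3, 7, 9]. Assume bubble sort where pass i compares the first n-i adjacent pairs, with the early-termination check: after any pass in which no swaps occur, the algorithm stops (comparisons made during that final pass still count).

Pass 1: compare adjacent pairs (0,1)..(2,3) = 3 comparison(s), 1 swap(s) -> [3, 7, 7, 9]
Pass 2: compare adjacent pairs (0,1)..(1,2) = 2 comparison(s), 0 swap(s) -> [3, 7, 7, 9]
No swaps in this pass, so bubble sort stops here.
Total comparisons: 3 + 2 = 5


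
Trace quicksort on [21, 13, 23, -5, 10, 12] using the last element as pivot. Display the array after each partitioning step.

Partition 1: pivot=12 at index 2 -> [-5, 10, 12, 21, 13, 23]
Partition 2: pivot=10 at index 1 -> [-5, 10, 12, 21, 13, 23]
Partition 3: pivot=23 at index 5 -> [-5, 10, 12, 21, 13, 23]
Partition 4: pivot=13 at index 3 -> [-5, 10, 12, 13, 21, 23]


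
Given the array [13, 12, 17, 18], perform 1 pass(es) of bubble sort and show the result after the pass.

After pass 1: [12, 13, 17, 18] (1 swaps)
Total swaps: 1


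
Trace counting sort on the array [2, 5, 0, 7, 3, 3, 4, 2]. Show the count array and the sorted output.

Count array: [1, 0, 2, 2, 1, 1, 0, 1]
(count[i] = number of elements equal to i)
Cumulative count: [1, 1, 3, 5, 6, 7, 7, 8]
Sorted: [0, 2, 2, 3, 3, 4, 5, 7]


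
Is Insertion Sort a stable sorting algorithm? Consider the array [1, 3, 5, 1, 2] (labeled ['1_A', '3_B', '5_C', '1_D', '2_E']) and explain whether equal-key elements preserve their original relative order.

Trace Insertion Sort on the labeled array (the key is the number; the letter only tracks identity):
  Insert 3_B at index 1: [1_A, 3_B, 5_C, 1_D, 2_E]
  Insert 5_C at index 2: [1_A, 3_B, 5_C, 1_D, 2_E]
  Insert 1_D at index 1: [1_A, 1_D, 3_B, 5_C, 2_E]
  Insert 2_E at index 2: [1_A, 1_D, 2_E, 3_B, 5_C]
Final order: [1_A, 1_D, 2_E, 3_B, 5_C]
Equal keys:
  value 1: originally 1_A, 1_D; after sorting 1_A, 1_D -> order preserved
All equal keys kept their original relative order. Insertion Sort is stable: elements are shifted only while they are strictly greater than the key, so a key is inserted after any equal elements already placed.
Answer: Stable


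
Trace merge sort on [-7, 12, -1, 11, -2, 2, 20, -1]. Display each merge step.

Divide and conquer:
  Merge [-7] + [12] -> [-7, 12]
  Merge [-1] + [11] -> [-1, 11]
  Merge [-7, 12] + [-1, 11] -> [-7, -1, 11, 12]
  Merge [-2] + [2] -> [-2, 2]
  Merge [20] + [-1] -> [-1, 20]
  Merge [-2, 2] + [-1, 20] -> [-2, -1, 2, 20]
  Merge [-7, -1, 11, 12] + [-2, -1, 2, 20] -> [-7, -2, -1, -1, 2, 11, 12, 20]


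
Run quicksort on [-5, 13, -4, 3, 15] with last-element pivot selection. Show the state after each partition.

Partition 1: pivot=15 at index 4 -> [-5, 13, -4, 3, 15]
Partition 2: pivot=3 at index 2 -> [-5, -4, 3, 13, 15]
Partition 3: pivot=-4 at index 1 -> [-5, -4, 3, 13, 15]


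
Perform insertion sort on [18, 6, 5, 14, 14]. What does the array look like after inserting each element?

First element 18 is already 'sorted'
Insert 6: shifted 1 elements -> [6, 18, 5, 14, 14]
Insert 5: shifted 2 elements -> [5, 6, 18, 14, 14]
Insert 14: shifted 1 elements -> [5, 6, 14, 18, 14]
Insert 14: shifted 1 elements -> [5, 6, 14, 14, 18]


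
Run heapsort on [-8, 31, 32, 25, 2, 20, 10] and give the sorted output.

Build heap: [32, 31, 20, 25, 2, -8, 10]
Extract 32: [31, 25, 20, 10, 2, -8, 32]
Extract 31: [25, 10, 20, -8, 2, 31, 32]
Extract 25: [20, 10, 2, -8, 25, 31, 32]
Extract 20: [10, -8, 2, 20, 25, 31, 32]
Extract 10: [2, -8, 10, 20, 25, 31, 32]
Extract 2: [-8, 2, 10, 20, 25, 31, 32]


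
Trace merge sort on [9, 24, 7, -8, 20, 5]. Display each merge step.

Divide and conquer:
  Merge [24] + [7] -> [7, 24]
  Merge [9] + [7, 24] -> [7, 9, 24]
  Merge [20] + [5] -> [5, 20]
  Merge [-8] + [5, 20] -> [-8, 5, 20]
  Merge [7, 9, 24] + [-8, 5, 20] -> [-8, 5, 7, 9, 20, 24]


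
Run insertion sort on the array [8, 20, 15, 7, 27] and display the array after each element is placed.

First element 8 is already 'sorted'
Insert 20: shifted 0 elements -> [8, 20, 15, 7, 27]
Insert 15: shifted 1 elements -> [8, 15, 20, 7, 27]
Insert 7: shifted 3 elements -> [7, 8, 15, 20, 27]
Insert 27: shifted 0 elements -> [7, 8, 15, 20, 27]


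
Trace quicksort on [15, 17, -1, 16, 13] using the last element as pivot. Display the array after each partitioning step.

Partition 1: pivot=13 at index 1 -> [-1, 13, 15, 16, 17]
Partition 2: pivot=17 at index 4 -> [-1, 13, 15, 16, 17]
Partition 3: pivot=16 at index 3 -> [-1, 13, 15, 16, 17]


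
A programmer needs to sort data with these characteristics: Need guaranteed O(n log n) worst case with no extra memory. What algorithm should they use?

Best choice: Heapsort
Reason: Heapsort is O(n log n) worst case and sorts in-place; quicksort can degrade to O(n^2)


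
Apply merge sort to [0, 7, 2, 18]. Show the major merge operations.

Divide and conquer:
  Merge [0] + [7] -> [0, 7]
  Merge [2] + [18] -> [2, 18]
  Merge [0, 7] + [2, 18] -> [0, 2, 7, 18]


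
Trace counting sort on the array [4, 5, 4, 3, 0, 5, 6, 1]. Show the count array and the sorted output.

Count array: [1, 1, 0, 1, 2, 2, 1]
(count[i] = number of elements equal to i)
Cumulative count: [1, 2, 2, 3, 5, 7, 8]
Sorted: [0, 1, 3, 4, 4, 5, 5, 6]


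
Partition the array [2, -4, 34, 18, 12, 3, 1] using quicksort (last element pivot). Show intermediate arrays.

Partition 1: pivot=1 at index 1 -> [-4, 1, 34, 18, 12, 3, 2]
Partition 2: pivot=2 at index 2 -> [-4, 1, 2, 18, 12, 3, 34]
Partition 3: pivot=34 at index 6 -> [-4, 1, 2, 18, 12, 3, 34]
Partition 4: pivot=3 at index 3 -> [-4, 1, 2, 3, 12, 18, 34]
Partition 5: pivot=18 at index 5 -> [-4, 1, 2, 3, 12, 18, 34]


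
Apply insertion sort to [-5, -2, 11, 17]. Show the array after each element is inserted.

First element -5 is already 'sorted'
Insert -2: shifted 0 elements -> [-5, -2, 11, 17]
Insert 11: shifted 0 elements -> [-5, -2, 11, 17]
Insert 17: shifted 0 elements -> [-5, -2, 11, 17]


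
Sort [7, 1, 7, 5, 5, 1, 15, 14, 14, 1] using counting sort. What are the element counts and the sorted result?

Count array: [0, 3, 0, 0, 0, 2, 0, 2, 0, 0, 0, 0, 0, 0, 2, 1]
(count[i] = number of elements equal to i)
Cumulative count: [0, 3, 3, 3, 3, 5, 5, 7, 7, 7, 7, 7, 7, 7, 9, 10]
Sorted: [1, 1, 1, 5, 5, 7, 7, 14, 14, 15]


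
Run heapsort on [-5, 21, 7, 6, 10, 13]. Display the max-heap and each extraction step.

Build heap: [21, 10, 13, 6, -5, 7]
Extract 21: [13, 10, 7, 6, -5, 21]
Extract 13: [10, 6, 7, -5, 13, 21]
Extract 10: [7, 6, -5, 10, 13, 21]
Extract 7: [6, -5, 7, 10, 13, 21]
Extract 6: [-5, 6, 7, 10, 13, 21]


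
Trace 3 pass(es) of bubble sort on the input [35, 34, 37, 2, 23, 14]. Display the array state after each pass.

After pass 1: [34, 35, 2, 23, 14, 37] (4 swaps)
After pass 2: [34, 2, 23, 14, 35, 37] (3 swaps)
After pass 3: [2, 23, 14, 34, 35, 37] (3 swaps)
Total swaps: 10


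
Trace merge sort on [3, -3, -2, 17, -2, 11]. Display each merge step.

Divide and conquer:
  Merge [-3] + [-2] -> [-3, -2]
  Merge [3] + [-3, -2] -> [-3, -2, 3]
  Merge [-2] + [11] -> [-2, 11]
  Merge [17] + [-2, 11] -> [-2, 11, 17]
  Merge [-3, -2, 3] + [-2, 11, 17] -> [-3, -2, -2, 3, 11, 17]


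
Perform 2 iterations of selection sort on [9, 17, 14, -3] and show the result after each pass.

Pass 1: Select minimum -3 at index 3, swap -> [-3, 17, 14, 9]
Pass 2: Select minimum 9 at index 3, swap -> [-3, 9, 14, 17]


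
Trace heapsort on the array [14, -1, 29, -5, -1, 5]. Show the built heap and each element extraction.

Build heap: [29, -1, 14, -5, -1, 5]
Extract 29: [14, -1, 5, -5, -1, 29]
Extract 14: [5, -1, -1, -5, 14, 29]
Extract 5: [-1, -5, -1, 5, 14, 29]
Extract -1: [-1, -5, -1, 5, 14, 29]
Extract -1: [-5, -1, -1, 5, 14, 29]


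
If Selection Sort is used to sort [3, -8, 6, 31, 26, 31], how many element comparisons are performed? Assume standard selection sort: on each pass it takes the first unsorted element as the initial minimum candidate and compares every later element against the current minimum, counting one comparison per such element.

Pass 1: scan indices 1..5 for the minimum = 5 comparison(s); min is -8, place at index 0 -> [-8, 3, 6, 31, 26, 31]
Pass 2: scan indices 2..5 for the minimum = 4 comparison(s); min is 3, place at index 1 -> [-8, 3, 6, 31, 26, 31]
Pass 3: scan indices 3..5 for the minimum = 3 comparison(s); min is 6, place at index 2 -> [-8, 3, 6, 31, 26, 31]
Pass 4: scan indices 4..5 for the minimum = 2 comparison(s); min is 26, place at index 3 -> [-8, 3, 6, 26, 31, 31]
Pass 5: scan indices 5..5 for the minimum = 1 comparison(s); min is 31, place at index 4 -> [-8, 3, 6, 26, 31, 31]
Selection sort always scans the whole unsorted suffix, so the count is (n-1) + (n-2) + ... + 1 = n(n-1)/2 = 6*5/2 = 15 regardless of the input order.
Total comparisons: 5 + 4 + 3 + 2 + 1 = 15


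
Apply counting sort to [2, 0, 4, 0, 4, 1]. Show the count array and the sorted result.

Count array: [2, 1, 1, 0, 2]
(count[i] = number of elements equal to i)
Cumulative count: [2, 3, 4, 4, 6]
Sorted: [0, 0, 1, 2, 4, 4]


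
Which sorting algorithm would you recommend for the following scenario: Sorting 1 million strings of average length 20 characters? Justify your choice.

Best choice: MSD radix sort or Mergesort
Reason: MSD radix sort is a non-comparison sort that buckets the strings by successive character positions, running in time proportional to the total number of characters examined rather than O(n log n) string comparisons; mergesort is a stable O(n log n)-comparison alternative that works for arbitrary variable-length keys


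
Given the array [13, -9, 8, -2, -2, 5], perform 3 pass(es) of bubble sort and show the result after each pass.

After pass 1: [-9, 8, -2, -2, 5, 13] (5 swaps)
After pass 2: [-9, -2, -2, 5, 8, 13] (3 swaps)
After pass 3: [-9, -2, -2, 5, 8, 13] (0 swaps)
Total swaps: 8


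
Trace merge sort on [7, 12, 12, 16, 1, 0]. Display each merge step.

Divide and conquer:
  Merge [12] + [12] -> [12, 12]
  Merge [7] + [12, 12] -> [7, 12, 12]
  Merge [1] + [0] -> [0, 1]
  Merge [16] + [0, 1] -> [0, 1, 16]
  Merge [7, 12, 12] + [0, 1, 16] -> [0, 1, 7, 12, 12, 16]


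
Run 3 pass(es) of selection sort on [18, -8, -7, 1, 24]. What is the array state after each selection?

Pass 1: Select minimum -8 at index 1, swap -> [-8, 18, -7, 1, 24]
Pass 2: Select minimum -7 at index 2, swap -> [-8, -7, 18, 1, 24]
Pass 3: Select minimum 1 at index 3, swap -> [-8, -7, 1, 18, 24]


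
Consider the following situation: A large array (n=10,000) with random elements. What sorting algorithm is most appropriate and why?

Best choice: Quicksort or Mergesort
Reason: Both have O(n log n) average case; quicksort has lower constant factors


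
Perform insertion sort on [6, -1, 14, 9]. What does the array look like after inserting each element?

First element 6 is already 'sorted'
Insert -1: shifted 1 elements -> [-1, 6, 14, 9]
Insert 14: shifted 0 elements -> [-1, 6, 14, 9]
Insert 9: shifted 1 elements -> [-1, 6, 9, 14]


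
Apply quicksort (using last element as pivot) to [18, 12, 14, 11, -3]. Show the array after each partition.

Partition 1: pivot=-3 at index 0 -> [-3, 12, 14, 11, 18]
Partition 2: pivot=18 at index 4 -> [-3, 12, 14, 11, 18]
Partition 3: pivot=11 at index 1 -> [-3, 11, 14, 12, 18]
Partition 4: pivot=12 at index 2 -> [-3, 11, 12, 14, 18]


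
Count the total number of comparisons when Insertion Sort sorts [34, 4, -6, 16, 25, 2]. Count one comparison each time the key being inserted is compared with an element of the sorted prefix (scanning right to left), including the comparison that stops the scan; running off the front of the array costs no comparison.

Insert 4: 34 > 4 (shift), reached front = 1 comparison(s) -> [4, 34, -6, 16, 25, 2]
Insert -6: 34 > -6 (shift), 4 > -6 (shift), reached front = 2 comparison(s) -> [-6, 4, 34, 16, 25, 2]
Insert 16: 34 > 16 (shift), 4 <= 16 (stop) = 2 comparison(s) -> [-6, 4, 16, 34, 25, 2]
Insert 25: 34 > 25 (shift), 16 <= 25 (stop) = 2 comparison(s) -> [-6, 4, 16, 25, 34, 2]
Insert 2: 34 > 2 (shift), 25 > 2 (shift), 16 > 2 (shift), 4 > 2 (shift), -6 <= 2 (stop) = 5 comparison(s) -> [-6, 2, 4, 16, 25, 34]
Total comparisons: 1 + 2 + 2 + 2 + 5 = 12


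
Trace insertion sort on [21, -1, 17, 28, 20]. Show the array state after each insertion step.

First element 21 is already 'sorted'
Insert -1: shifted 1 elements -> [-1, 21, 17, 28, 20]
Insert 17: shifted 1 elements -> [-1, 17, 21, 28, 20]
Insert 28: shifted 0 elements -> [-1, 17, 21, 28, 20]
Insert 20: shifted 2 elements -> [-1, 17, 20, 21, 28]


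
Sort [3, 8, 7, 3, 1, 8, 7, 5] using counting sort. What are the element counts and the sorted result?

Count array: [0, 1, 0, 2, 0, 1, 0, 2, 2]
(count[i] = number of elements equal to i)
Cumulative count: [0, 1, 1, 3, 3, 4, 4, 6, 8]
Sorted: [1, 3, 3, 5, 7, 7, 8, 8]


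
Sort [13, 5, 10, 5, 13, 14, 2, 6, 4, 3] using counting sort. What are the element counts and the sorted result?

Count array: [0, 0, 1, 1, 1, 2, 1, 0, 0, 0, 1, 0, 0, 2, 1]
(count[i] = number of elements equal to i)
Cumulative count: [0, 0, 1, 2, 3, 5, 6, 6, 6, 6, 7, 7, 7, 9, 10]
Sorted: [2, 3, 4, 5, 5, 6, 10, 13, 13, 14]


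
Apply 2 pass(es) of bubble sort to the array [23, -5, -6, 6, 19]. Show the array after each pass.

After pass 1: [-5, -6, 6, 19, 23] (4 swaps)
After pass 2: [-6, -5, 6, 19, 23] (1 swaps)
Total swaps: 5


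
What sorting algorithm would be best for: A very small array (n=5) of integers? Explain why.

Best choice: Insertion sort
Reason: For tiny inputs the O(n^2) overhead is negligible and insertion sort has minimal constant factors


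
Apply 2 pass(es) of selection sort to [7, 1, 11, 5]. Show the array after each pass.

Pass 1: Select minimum 1 at index 1, swap -> [1, 7, 11, 5]
Pass 2: Select minimum 5 at index 3, swap -> [1, 5, 11, 7]


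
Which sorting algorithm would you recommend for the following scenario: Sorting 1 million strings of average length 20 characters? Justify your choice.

Best choice: MSD radix sort or Mergesort
Reason: MSD radix sort is a non-comparison sort that buckets the strings by successive character positions, running in time proportional to the total number of characters examined rather than O(n log n) string comparisons; mergesort is a stable O(n log n)-comparison alternative that works for arbitrary variable-length keys


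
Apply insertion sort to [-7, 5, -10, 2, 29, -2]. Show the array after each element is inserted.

First element -7 is already 'sorted'
Insert 5: shifted 0 elements -> [-7, 5, -10, 2, 29, -2]
Insert -10: shifted 2 elements -> [-10, -7, 5, 2, 29, -2]
Insert 2: shifted 1 elements -> [-10, -7, 2, 5, 29, -2]
Insert 29: shifted 0 elements -> [-10, -7, 2, 5, 29, -2]
Insert -2: shifted 3 elements -> [-10, -7, -2, 2, 5, 29]


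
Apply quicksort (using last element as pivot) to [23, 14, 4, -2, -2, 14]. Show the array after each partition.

Partition 1: pivot=14 at index 4 -> [14, 4, -2, -2, 14, 23]
Partition 2: pivot=-2 at index 1 -> [-2, -2, 14, 4, 14, 23]
Partition 3: pivot=4 at index 2 -> [-2, -2, 4, 14, 14, 23]


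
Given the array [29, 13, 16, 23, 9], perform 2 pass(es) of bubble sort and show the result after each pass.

After pass 1: [13, 16, 23, 9, 29] (4 swaps)
After pass 2: [13, 16, 9, 23, 29] (1 swaps)
Total swaps: 5


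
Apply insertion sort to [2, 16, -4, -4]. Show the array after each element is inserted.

First element 2 is already 'sorted'
Insert 16: shifted 0 elements -> [2, 16, -4, -4]
Insert -4: shifted 2 elements -> [-4, 2, 16, -4]
Insert -4: shifted 2 elements -> [-4, -4, 2, 16]


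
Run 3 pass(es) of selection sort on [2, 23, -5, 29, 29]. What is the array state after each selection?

Pass 1: Select minimum -5 at index 2, swap -> [-5, 23, 2, 29, 29]
Pass 2: Select minimum 2 at index 2, swap -> [-5, 2, 23, 29, 29]
Pass 3: Select minimum 23 at index 2, swap -> [-5, 2, 23, 29, 29]


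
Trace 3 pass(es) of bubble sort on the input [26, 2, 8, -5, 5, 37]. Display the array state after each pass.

After pass 1: [2, 8, -5, 5, 26, 37] (4 swaps)
After pass 2: [2, -5, 5, 8, 26, 37] (2 swaps)
After pass 3: [-5, 2, 5, 8, 26, 37] (1 swaps)
Total swaps: 7


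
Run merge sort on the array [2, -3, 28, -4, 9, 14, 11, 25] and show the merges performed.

Divide and conquer:
  Merge [2] + [-3] -> [-3, 2]
  Merge [28] + [-4] -> [-4, 28]
  Merge [-3, 2] + [-4, 28] -> [-4, -3, 2, 28]
  Merge [9] + [14] -> [9, 14]
  Merge [11] + [25] -> [11, 25]
  Merge [9, 14] + [11, 25] -> [9, 11, 14, 25]
  Merge [-4, -3, 2, 28] + [9, 11, 14, 25] -> [-4, -3, 2, 9, 11, 14, 25, 28]


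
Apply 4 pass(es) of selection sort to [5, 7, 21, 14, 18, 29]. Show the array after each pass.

Pass 1: Select minimum 5 at index 0, swap -> [5, 7, 21, 14, 18, 29]
Pass 2: Select minimum 7 at index 1, swap -> [5, 7, 21, 14, 18, 29]
Pass 3: Select minimum 14 at index 3, swap -> [5, 7, 14, 21, 18, 29]
Pass 4: Select minimum 18 at index 4, swap -> [5, 7, 14, 18, 21, 29]


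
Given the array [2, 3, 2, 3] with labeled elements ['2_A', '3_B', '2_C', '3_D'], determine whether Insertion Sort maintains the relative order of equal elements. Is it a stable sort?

Trace Insertion Sort on the labeled array (the key is the number; the letter only tracks identity):
  Insert 3_B at index 1: [2_A, 3_B, 2_C, 3_D]
  Insert 2_C at index 1: [2_A, 2_C, 3_B, 3_D]
  Insert 3_D at index 3: [2_A, 2_C, 3_B, 3_D]
Final order: [2_A, 2_C, 3_B, 3_D]
Equal keys:
  value 2: originally 2_A, 2_C; after sorting 2_A, 2_C -> order preserved
  value 3: originally 3_B, 3_D; after sorting 3_B, 3_D -> order preserved
All equal keys kept their original relative order. Insertion Sort is stable: elements are shifted only while they are strictly greater than the key, so a key is inserted after any equal elements already placed.
Answer: Stable


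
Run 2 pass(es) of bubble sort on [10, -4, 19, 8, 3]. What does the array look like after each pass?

After pass 1: [-4, 10, 8, 3, 19] (3 swaps)
After pass 2: [-4, 8, 3, 10, 19] (2 swaps)
Total swaps: 5


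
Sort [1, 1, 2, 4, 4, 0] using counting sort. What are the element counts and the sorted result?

Count array: [1, 2, 1, 0, 2]
(count[i] = number of elements equal to i)
Cumulative count: [1, 3, 4, 4, 6]
Sorted: [0, 1, 1, 2, 4, 4]


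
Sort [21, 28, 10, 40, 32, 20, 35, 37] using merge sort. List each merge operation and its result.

Divide and conquer:
  Merge [21] + [28] -> [21, 28]
  Merge [10] + [40] -> [10, 40]
  Merge [21, 28] + [10, 40] -> [10, 21, 28, 40]
  Merge [32] + [20] -> [20, 32]
  Merge [35] + [37] -> [35, 37]
  Merge [20, 32] + [35, 37] -> [20, 32, 35, 37]
  Merge [10, 21, 28, 40] + [20, 32, 35, 37] -> [10, 20, 21, 28, 32, 35, 37, 40]


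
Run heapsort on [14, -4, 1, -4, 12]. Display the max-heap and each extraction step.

Build heap: [14, 12, 1, -4, -4]
Extract 14: [12, -4, 1, -4, 14]
Extract 12: [1, -4, -4, 12, 14]
Extract 1: [-4, -4, 1, 12, 14]
Extract -4: [-4, -4, 1, 12, 14]


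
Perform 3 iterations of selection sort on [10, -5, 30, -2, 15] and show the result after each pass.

Pass 1: Select minimum -5 at index 1, swap -> [-5, 10, 30, -2, 15]
Pass 2: Select minimum -2 at index 3, swap -> [-5, -2, 30, 10, 15]
Pass 3: Select minimum 10 at index 3, swap -> [-5, -2, 10, 30, 15]


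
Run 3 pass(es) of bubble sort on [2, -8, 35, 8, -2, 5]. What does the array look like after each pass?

After pass 1: [-8, 2, 8, -2, 5, 35] (4 swaps)
After pass 2: [-8, 2, -2, 5, 8, 35] (2 swaps)
After pass 3: [-8, -2, 2, 5, 8, 35] (1 swaps)
Total swaps: 7


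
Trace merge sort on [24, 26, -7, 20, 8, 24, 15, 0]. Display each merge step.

Divide and conquer:
  Merge [24] + [26] -> [24, 26]
  Merge [-7] + [20] -> [-7, 20]
  Merge [24, 26] + [-7, 20] -> [-7, 20, 24, 26]
  Merge [8] + [24] -> [8, 24]
  Merge [15] + [0] -> [0, 15]
  Merge [8, 24] + [0, 15] -> [0, 8, 15, 24]
  Merge [-7, 20, 24, 26] + [0, 8, 15, 24] -> [-7, 0, 8, 15, 20, 24, 24, 26]
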